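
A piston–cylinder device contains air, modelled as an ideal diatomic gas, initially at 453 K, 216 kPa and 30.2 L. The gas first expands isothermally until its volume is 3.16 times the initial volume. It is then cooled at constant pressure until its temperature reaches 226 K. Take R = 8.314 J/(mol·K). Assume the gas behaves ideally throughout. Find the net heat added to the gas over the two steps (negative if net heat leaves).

n = P₁V₁/(RT₁) = 216×30.2/(8.314×453) = 1.73 mol.
Step 1 — Isothermal: T stays 453 K; PV = const ⇒ V₂ = 95.4 L, P₂ = 68.4 kPa.
ΔU = 0 (ideal gas, T constant).
W = nRT ln(V₂/V₁) = 1.73×8.314×453×ln(3.16) = 7510 J.
Q = ΔU + W = 7510 J.
State after step 1: P = 68.4 kPa, V = 95.4 L, T = 453 K.
Step 2 — Isobaric: P stays 68.4 kPa; V/T = const ⇒ T₂ = 226 K, V₂ = 47.6 L.
W = PΔV = 68.4×(47.6−95.4) kPa·L = -3270 J.
ΔU = nCvΔT = 1.73×20.8×(226−453) = -8170 J.
Q = ΔU + W = nCpΔT = -11400 J.
Net over both steps: W = 4240 J, Q = -3940 J, ΔU = -8170 J.

-3940 J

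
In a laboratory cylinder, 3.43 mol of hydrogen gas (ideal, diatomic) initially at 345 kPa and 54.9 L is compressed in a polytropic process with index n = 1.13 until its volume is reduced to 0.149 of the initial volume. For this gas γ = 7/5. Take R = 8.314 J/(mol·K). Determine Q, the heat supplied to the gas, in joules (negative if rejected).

T₁ = P₁V₁/(nR) = 345×54.9/(3.43×8.314) = 664 K.
Polytropic n=1.13: T₂ = T₁(V₁/V₂)^(n−1) = 664×(6.71)^0.13 = 851 K; P₂ = P₁(V₁/V₂)^n = 2970 kPa.
W = (P₁V₁−P₂V₂)/(n−1) = (345×54.9−2970×8.18)/0.13 = -40900 J.
ΔU = nCvΔT = 3.43×20.8×(851−664) = 13300 J.
Q = ΔU + W = -27600 J.

-27600 J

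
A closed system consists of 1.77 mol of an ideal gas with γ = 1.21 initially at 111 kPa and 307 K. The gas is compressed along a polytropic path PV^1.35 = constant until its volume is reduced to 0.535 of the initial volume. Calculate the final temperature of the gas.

382 K

V₁ = nRT₁/P₁ = 1.77×8.314×307/111 = 40.7 L.
Polytropic n=1.35: T₂ = T₁(V₁/V₂)^(n−1) = 307×(1.87)^0.35 = 382 K; P₂ = P₁(V₁/V₂)^n = 258 kPa.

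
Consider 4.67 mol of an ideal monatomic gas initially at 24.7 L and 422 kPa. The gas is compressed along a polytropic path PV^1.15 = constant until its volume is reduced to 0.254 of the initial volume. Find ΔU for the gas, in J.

T₁ = P₁V₁/(nR) = 422×24.7/(4.67×8.314) = 268 K.
Polytropic n=1.15: T₂ = T₁(V₁/V₂)^(n−1) = 268×(3.94)^0.15 = 330 K; P₂ = P₁(V₁/V₂)^n = 2040 kPa.
For an ideal gas ΔU = nCvΔT with Cv = (3/2)R = 12.5 J/(mol·K).
ΔU = 4.67×12.5×(330−268) = 3570 J.

3570 J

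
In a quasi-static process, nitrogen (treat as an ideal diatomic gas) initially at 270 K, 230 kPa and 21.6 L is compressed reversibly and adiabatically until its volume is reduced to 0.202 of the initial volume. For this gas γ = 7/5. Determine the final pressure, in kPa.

Adiabatic: TV^(γ−1) = const ⇒ T₂ = 270×(4.95)^0.400 = 512 K; PV^γ = const ⇒ P₂ = 2160 kPa.

2160 kPa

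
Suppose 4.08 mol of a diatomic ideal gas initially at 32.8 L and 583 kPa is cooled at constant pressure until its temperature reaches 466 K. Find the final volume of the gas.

T₁ = P₁V₁/(nR) = 583×32.8/(4.08×8.314) = 564 K.
Isobaric: P stays 583 kPa; V/T = const ⇒ T₂ = 466 K, V₂ = 27.1 L.

27.1 L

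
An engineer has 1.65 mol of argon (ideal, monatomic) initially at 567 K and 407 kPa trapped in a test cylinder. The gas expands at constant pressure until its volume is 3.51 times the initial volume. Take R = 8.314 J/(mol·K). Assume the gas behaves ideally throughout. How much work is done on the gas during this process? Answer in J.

-19500 J

V₁ = nRT₁/P₁ = 1.65×8.314×567/407 = 19.1 L.
Isobaric: P stays 407 kPa; V/T = const ⇒ T₂ = 1990 K, V₂ = 67.1 L.
W = PΔV = 407×(67.1−19.1) kPa·L = 19500 J.
Work done on the gas = −W_by = -19500 J.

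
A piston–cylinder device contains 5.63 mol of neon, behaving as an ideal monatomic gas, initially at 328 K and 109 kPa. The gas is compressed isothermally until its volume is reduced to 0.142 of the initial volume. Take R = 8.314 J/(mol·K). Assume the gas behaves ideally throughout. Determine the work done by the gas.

-30000 J

V₁ = nRT₁/P₁ = 5.63×8.314×328/109 = 141 L.
Isothermal: T stays 328 K; PV = const ⇒ V₂ = 20.0 L, P₂ = 768 kPa.
W = nRT ln(V₂/V₁) = 5.63×8.314×328×ln(0.142) = -30000 J.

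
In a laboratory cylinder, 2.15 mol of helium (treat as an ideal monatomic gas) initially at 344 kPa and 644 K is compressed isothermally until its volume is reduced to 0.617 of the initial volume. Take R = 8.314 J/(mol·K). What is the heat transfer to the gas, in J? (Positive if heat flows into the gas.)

V₁ = nRT₁/P₁ = 2.15×8.314×644/344 = 33.5 L.
Isothermal: T stays 644 K; PV = const ⇒ V₂ = 20.6 L, P₂ = 558 kPa.
ΔU = 0 (ideal gas, T constant).
W = nRT ln(V₂/V₁) = 2.15×8.314×644×ln(0.617) = -5560 J.
Q = ΔU + W = -5560 J.

-5560 J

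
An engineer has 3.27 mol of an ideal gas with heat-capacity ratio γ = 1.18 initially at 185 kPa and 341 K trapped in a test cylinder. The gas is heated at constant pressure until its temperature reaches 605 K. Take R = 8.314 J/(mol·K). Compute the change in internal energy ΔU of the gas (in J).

39900 J

V₁ = nRT₁/P₁ = 3.27×8.314×341/185 = 50.1 L.
Isobaric: P stays 185 kPa; V/T = const ⇒ T₂ = 605 K, V₂ = 88.9 L.
For an ideal gas ΔU = nCvΔT with Cv = R/(γ−1) = 46.2 J/(mol·K).
ΔU = 3.27×46.2×(605−341) = 39900 J.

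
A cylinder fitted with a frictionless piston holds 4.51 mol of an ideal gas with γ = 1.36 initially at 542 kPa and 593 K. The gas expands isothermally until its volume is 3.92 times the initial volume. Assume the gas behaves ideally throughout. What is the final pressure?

138 kPa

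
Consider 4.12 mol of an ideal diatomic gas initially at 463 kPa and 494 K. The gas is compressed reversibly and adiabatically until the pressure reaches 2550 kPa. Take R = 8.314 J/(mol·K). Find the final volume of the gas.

10.8 L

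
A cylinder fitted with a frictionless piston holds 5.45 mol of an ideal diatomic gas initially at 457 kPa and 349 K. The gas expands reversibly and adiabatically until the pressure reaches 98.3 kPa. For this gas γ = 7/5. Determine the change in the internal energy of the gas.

V₁ = nRT₁/P₁ = 5.45×8.314×349/457 = 34.6 L.
Adiabatic: T₂/T₁ = (P₂/P₁)^((γ−1)/γ) ⇒ T₂ = 349×(0.215)^0.286 = 225 K; V₂ = 104 L.
For an ideal gas ΔU = nCvΔT with Cv = (5/2)R = 20.8 J/(mol·K).
ΔU = 5.45×20.8×(225−349) = -14000 J.

-14000 J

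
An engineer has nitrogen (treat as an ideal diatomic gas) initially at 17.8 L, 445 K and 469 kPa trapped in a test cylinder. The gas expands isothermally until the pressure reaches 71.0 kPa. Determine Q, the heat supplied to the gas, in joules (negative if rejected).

n = P₁V₁/(RT₁) = 469×17.8/(8.314×445) = 2.26 mol.
Isothermal: T stays 445 K; PV = const ⇒ V₂ = 118 L, P₂ = 71.0 kPa.
ΔU = 0 (ideal gas, T constant).
W = nRT ln(V₂/V₁) = 2.26×8.314×445×ln(6.61) = 15800 J.
Q = ΔU + W = 15800 J.

15800 J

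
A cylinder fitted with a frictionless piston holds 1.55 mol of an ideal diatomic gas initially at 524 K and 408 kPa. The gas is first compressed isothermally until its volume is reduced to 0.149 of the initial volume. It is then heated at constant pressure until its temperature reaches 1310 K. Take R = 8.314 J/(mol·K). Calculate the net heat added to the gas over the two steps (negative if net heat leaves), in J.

22600 J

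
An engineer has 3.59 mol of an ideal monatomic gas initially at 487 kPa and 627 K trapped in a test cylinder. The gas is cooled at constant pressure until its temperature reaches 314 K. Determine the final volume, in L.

V₁ = nRT₁/P₁ = 3.59×8.314×627/487 = 38.4 L.
Isobaric: P stays 487 kPa; V/T = const ⇒ T₂ = 314 K, V₂ = 19.2 L.

19.2 L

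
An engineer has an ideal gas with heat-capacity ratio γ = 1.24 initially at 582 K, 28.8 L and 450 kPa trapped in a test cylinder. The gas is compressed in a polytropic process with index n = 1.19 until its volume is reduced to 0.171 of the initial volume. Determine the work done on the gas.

n = P₁V₁/(RT₁) = 450×28.8/(8.314×582) = 2.68 mol.
Polytropic n=1.19: T₂ = T₁(V₁/V₂)^(n−1) = 582×(5.85)^0.19 = 814 K; P₂ = P₁(V₁/V₂)^n = 3680 kPa.
W = (P₁V₁−P₂V₂)/(n−1) = (450×28.8−3680×4.92)/0.19 = -27200 J.
Work done on the gas = −W_by = 27200 J.

27200 J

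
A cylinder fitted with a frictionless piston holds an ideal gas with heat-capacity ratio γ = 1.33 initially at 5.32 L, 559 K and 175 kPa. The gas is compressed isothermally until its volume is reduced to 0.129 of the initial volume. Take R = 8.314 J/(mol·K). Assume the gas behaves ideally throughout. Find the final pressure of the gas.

1360 kPa

Isothermal: T stays 559 K; PV = const ⇒ V₂ = 0.686 L, P₂ = 1360 kPa.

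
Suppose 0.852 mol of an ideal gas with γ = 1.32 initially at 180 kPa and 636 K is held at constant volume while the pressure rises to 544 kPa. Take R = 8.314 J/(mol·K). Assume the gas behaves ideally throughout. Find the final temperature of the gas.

1920 K

V₁ = nRT₁/P₁ = 0.852×8.314×636/180 = 25.0 L.
Isochoric: V stays 25.0 L; P/T = const ⇒ T₂ = 1920 K, P₂ = 544 kPa.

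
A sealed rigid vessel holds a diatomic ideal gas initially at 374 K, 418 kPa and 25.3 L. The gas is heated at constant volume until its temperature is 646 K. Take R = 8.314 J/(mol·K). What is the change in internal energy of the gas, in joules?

19200 J

n = P₁V₁/(RT₁) = 418×25.3/(8.314×374) = 3.40 mol.
Isochoric: V stays 25.3 L; P/T = const ⇒ T₂ = 646 K, P₂ = 722 kPa.
For an ideal gas ΔU = nCvΔT with Cv = (5/2)R = 20.8 J/(mol·K).
ΔU = 3.40×20.8×(646−374) = 19200 J.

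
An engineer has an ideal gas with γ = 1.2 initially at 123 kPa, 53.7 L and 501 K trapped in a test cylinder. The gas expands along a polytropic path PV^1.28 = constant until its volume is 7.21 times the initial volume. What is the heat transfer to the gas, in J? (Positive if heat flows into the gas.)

n = P₁V₁/(RT₁) = 123×53.7/(8.314×501) = 1.59 mol.
Polytropic n=1.28: T₂ = T₁(V₁/V₂)^(n−1) = 501×(0.139)^0.28 = 288 K; P₂ = P₁(V₁/V₂)^n = 9.81 kPa.
W = (P₁V₁−P₂V₂)/(n−1) = (123×53.7−9.81×387)/0.28 = 10000 J.
ΔU = nCvΔT = 1.59×41.6×(288−501) = -14000 J.
Q = ΔU + W = -4010 J.

-4010 J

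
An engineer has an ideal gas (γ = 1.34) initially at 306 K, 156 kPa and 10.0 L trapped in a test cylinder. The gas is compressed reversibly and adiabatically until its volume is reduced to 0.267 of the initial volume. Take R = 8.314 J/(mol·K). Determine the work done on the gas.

2600 J

n = P₁V₁/(RT₁) = 156×10.0/(8.314×306) = 0.613 mol.
Adiabatic: TV^(γ−1) = const ⇒ T₂ = 306×(3.75)^0.340 = 479 K; PV^γ = const ⇒ P₂ = 915 kPa.
ΔU = nCvΔT = 0.613×24.5×(479−306) = 2600 J.
Q = 0 for an adiabatic process, so W = −ΔU = -2600 J.
Work done on the gas = −W_by = 2600 J.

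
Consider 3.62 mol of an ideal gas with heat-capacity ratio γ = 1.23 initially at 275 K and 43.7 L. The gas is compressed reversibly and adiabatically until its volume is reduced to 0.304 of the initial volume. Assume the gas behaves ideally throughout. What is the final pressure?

819 kPa

P₁ = nRT₁/V₁ = 3.62×8.314×275/43.7 = 189 kPa.
Adiabatic: TV^(γ−1) = const ⇒ T₂ = 275×(3.29)^0.230 = 362 K; PV^γ = const ⇒ P₂ = 819 kPa.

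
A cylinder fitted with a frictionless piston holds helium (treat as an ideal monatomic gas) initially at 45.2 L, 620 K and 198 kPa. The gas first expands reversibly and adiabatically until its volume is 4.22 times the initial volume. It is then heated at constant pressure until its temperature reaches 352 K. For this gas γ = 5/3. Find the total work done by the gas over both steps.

9940 J

n = P₁V₁/(RT₁) = 198×45.2/(8.314×620) = 1.74 mol.
Step 1 — Adiabatic: TV^(γ−1) = const ⇒ T₂ = 620×(0.237)^0.667 = 237 K; PV^γ = const ⇒ P₂ = 18.0 kPa.
ΔU = nCvΔT = 1.74×12.5×(237−620) = -8280 J.
Q = 0 for an adiabatic process, so W = −ΔU = 8280 J.
State after step 1: P = 18.0 kPa, V = 191 L, T = 237 K.
Step 2 — Isobaric: P stays 18.0 kPa; V/T = const ⇒ T₂ = 352 K, V₂ = 283 L.
W = PΔV = 18.0×(283−191) kPa·L = 1650 J.
ΔU = nCvΔT = 1.74×12.5×(352−237) = 2480 J.
Q = ΔU + W = nCpΔT = 4130 J.
Net over both steps: W = 9940 J, Q = 4130 J, ΔU = -5800 J.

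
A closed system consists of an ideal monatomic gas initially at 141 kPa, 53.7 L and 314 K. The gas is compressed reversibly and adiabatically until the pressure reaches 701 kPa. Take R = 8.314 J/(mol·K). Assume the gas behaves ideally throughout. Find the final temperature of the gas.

Adiabatic: T₂/T₁ = (P₂/P₁)^((γ−1)/γ) ⇒ T₂ = 314×(4.97)^0.400 = 596 K; V₂ = 20.5 L.

596 K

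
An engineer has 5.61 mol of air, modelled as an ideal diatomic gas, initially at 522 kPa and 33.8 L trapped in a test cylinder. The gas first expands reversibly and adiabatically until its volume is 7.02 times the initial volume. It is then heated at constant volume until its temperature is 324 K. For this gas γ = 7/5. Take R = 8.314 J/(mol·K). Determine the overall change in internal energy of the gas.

-6330 J

T₁ = P₁V₁/(nR) = 522×33.8/(5.61×8.314) = 378 K.
Step 1 — Adiabatic: TV^(γ−1) = const ⇒ T₂ = 378×(0.142)^0.400 = 173 K; PV^γ = const ⇒ P₂ = 34.1 kPa.
ΔU = nCvΔT = 5.61×20.8×(173−378) = -23900 J.
Q = 0 for an adiabatic process, so W = −ΔU = 23900 J.
State after step 1: P = 34.1 kPa, V = 237 L, T = 173 K.
Step 2 — Isochoric: V stays 237 L; P/T = const ⇒ T₂ = 324 K, P₂ = 63.7 kPa.
W = 0 (no volume change).
ΔU = nCvΔT = 5.61×20.8×(324−173) = 17500 J.
Q = ΔU = 17500 J.
Net over both steps: W = 23900 J, Q = 17500 J, ΔU = -6330 J.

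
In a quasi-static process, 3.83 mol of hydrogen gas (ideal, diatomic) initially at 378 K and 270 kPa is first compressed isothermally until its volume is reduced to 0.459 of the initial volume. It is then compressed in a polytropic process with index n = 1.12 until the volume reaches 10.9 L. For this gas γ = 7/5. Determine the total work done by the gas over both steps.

V₁ = nRT₁/P₁ = 3.83×8.314×378/270 = 44.6 L.
Step 1 — Isothermal: T stays 378 K; PV = const ⇒ V₂ = 20.5 L, P₂ = 588 kPa.
ΔU = 0 (ideal gas, T constant).
W = nRT ln(V₂/V₁) = 3.83×8.314×378×ln(0.459) = -9370 J.
Q = ΔU + W = -9370 J.
State after step 1: P = 588 kPa, V = 20.5 L, T = 378 K.
Step 2 — Polytropic n=1.12: T₂ = T₁(V₁/V₂)^(n−1) = 378×(1.88)^0.12 = 408 K; P₂ = P₁(V₁/V₂)^n = 1190 kPa.
W = (P₁V₁−P₂V₂)/(n−1) = (588×20.5−1190×10.9)/0.12 = -7870 J.
ΔU = nCvΔT = 3.83×20.8×(408−378) = 2360 J.
Q = ΔU + W = -5510 J.
Net over both steps: W = -17200 J, Q = -14900 J, ΔU = 2360 J.

-17200 J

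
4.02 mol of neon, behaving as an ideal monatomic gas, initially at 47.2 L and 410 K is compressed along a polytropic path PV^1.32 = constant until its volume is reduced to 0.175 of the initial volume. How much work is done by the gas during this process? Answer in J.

P₁ = nRT₁/V₁ = 4.02×8.314×410/47.2 = 290 kPa.
Polytropic n=1.32: T₂ = T₁(V₁/V₂)^(n−1) = 410×(5.71)^0.32 = 716 K; P₂ = P₁(V₁/V₂)^n = 2900 kPa.
W = (P₁V₁−P₂V₂)/(n−1) = (290×47.2−2900×8.26)/0.32 = -32000 J.

-32000 J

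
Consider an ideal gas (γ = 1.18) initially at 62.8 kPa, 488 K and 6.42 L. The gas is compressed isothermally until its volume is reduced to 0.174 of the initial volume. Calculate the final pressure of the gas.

Isothermal: T stays 488 K; PV = const ⇒ V₂ = 1.12 L, P₂ = 361 kPa.

361 kPa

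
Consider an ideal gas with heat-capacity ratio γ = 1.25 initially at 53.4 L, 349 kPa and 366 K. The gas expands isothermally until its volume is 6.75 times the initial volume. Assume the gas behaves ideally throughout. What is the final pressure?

51.7 kPa

Isothermal: T stays 366 K; PV = const ⇒ V₂ = 360 L, P₂ = 51.7 kPa.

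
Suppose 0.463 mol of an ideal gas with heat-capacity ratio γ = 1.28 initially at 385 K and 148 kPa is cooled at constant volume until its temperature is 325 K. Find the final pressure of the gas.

125 kPa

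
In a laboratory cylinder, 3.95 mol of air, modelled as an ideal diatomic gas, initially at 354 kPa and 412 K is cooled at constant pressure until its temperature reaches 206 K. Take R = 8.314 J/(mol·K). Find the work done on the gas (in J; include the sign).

V₁ = nRT₁/P₁ = 3.95×8.314×412/354 = 38.2 L.
Isobaric: P stays 354 kPa; V/T = const ⇒ T₂ = 206 K, V₂ = 19.1 L.
W = PΔV = 354×(19.1−38.2) kPa·L = -6770 J.
Work done on the gas = −W_by = 6770 J.

6770 J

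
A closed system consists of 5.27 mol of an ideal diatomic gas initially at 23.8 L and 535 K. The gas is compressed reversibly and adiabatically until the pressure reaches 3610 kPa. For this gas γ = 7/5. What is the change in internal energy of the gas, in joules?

26300 J

P₁ = nRT₁/V₁ = 5.27×8.314×535/23.8 = 985 kPa.
Adiabatic: T₂/T₁ = (P₂/P₁)^((γ−1)/γ) ⇒ T₂ = 535×(3.67)^0.286 = 775 K; V₂ = 9.41 L.
For an ideal gas ΔU = nCvΔT with Cv = (5/2)R = 20.8 J/(mol·K).
ΔU = 5.27×20.8×(775−535) = 26300 J.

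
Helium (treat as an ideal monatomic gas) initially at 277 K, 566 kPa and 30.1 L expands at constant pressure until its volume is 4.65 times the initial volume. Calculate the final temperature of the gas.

1290 K

Isobaric: P stays 566 kPa; V/T = const ⇒ T₂ = 1290 K, V₂ = 140 L.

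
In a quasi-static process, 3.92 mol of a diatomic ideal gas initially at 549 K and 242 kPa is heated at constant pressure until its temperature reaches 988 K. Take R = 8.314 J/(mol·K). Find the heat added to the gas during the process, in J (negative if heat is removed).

50100 J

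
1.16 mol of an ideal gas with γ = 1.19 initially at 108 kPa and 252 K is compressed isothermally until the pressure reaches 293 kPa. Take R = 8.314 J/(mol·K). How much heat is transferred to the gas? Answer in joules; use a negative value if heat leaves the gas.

-2430 J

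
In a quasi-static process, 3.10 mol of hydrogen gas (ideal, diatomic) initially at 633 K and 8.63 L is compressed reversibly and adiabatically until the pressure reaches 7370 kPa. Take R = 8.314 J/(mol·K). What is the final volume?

3.27 L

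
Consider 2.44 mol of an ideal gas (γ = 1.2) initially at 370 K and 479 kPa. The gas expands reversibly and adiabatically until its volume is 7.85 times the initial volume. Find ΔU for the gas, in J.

-12700 J

V₁ = nRT₁/P₁ = 2.44×8.314×370/479 = 15.7 L.
Adiabatic: TV^(γ−1) = const ⇒ T₂ = 370×(0.127)^0.200 = 245 K; PV^γ = const ⇒ P₂ = 40.4 kPa.
For an ideal gas ΔU = nCvΔT with Cv = R/(γ−1) = 41.6 J/(mol·K).
ΔU = 2.44×41.6×(245−370) = -12700 J.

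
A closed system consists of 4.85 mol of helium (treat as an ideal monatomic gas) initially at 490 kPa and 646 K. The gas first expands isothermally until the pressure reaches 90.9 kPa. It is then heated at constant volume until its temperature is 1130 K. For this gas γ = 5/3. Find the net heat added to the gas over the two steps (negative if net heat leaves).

V₁ = nRT₁/P₁ = 4.85×8.314×646/490 = 53.2 L.
Step 1 — Isothermal: T stays 646 K; PV = const ⇒ V₂ = 287 L, P₂ = 90.9 kPa.
ΔU = 0 (ideal gas, T constant).
W = nRT ln(V₂/V₁) = 4.85×8.314×646×ln(5.39) = 43900 J.
Q = ΔU + W = 43900 J.
State after step 1: P = 90.9 kPa, V = 287 L, T = 646 K.
Step 2 — Isochoric: V stays 287 L; P/T = const ⇒ T₂ = 1130 K, P₂ = 159 kPa.
W = 0 (no volume change).
ΔU = nCvΔT = 4.85×12.5×(1130−646) = 29300 J.
Q = ΔU = 29300 J.
Net over both steps: W = 43900 J, Q = 73200 J, ΔU = 29300 J.

73200 J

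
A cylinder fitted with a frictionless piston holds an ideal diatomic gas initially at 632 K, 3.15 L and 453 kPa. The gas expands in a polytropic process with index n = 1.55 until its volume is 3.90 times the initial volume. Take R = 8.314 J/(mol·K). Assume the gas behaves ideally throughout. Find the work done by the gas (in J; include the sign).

n = P₁V₁/(RT₁) = 453×3.15/(8.314×632) = 0.272 mol.
Polytropic n=1.55: T₂ = T₁(V₁/V₂)^(n−1) = 632×(0.256)^0.55 = 299 K; P₂ = P₁(V₁/V₂)^n = 54.9 kPa.
W = (P₁V₁−P₂V₂)/(n−1) = (453×3.15−54.9×12.3)/0.55 = 1370 J.

1370 J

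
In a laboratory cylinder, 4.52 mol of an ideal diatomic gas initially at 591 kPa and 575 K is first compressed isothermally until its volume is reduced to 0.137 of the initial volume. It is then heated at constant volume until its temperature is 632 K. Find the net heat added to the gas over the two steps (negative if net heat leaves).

-37600 J

V₁ = nRT₁/P₁ = 4.52×8.314×575/591 = 36.6 L.
Step 1 — Isothermal: T stays 575 K; PV = const ⇒ V₂ = 5.01 L, P₂ = 4310 kPa.
ΔU = 0 (ideal gas, T constant).
W = nRT ln(V₂/V₁) = 4.52×8.314×575×ln(0.137) = -43000 J.
Q = ΔU + W = -43000 J.
State after step 1: P = 4310 kPa, V = 5.01 L, T = 575 K.
Step 2 — Isochoric: V stays 5.01 L; P/T = const ⇒ T₂ = 632 K, P₂ = 4740 kPa.
W = 0 (no volume change).
ΔU = nCvΔT = 4.52×20.8×(632−575) = 5360 J.
Q = ΔU = 5360 J.
Net over both steps: W = -43000 J, Q = -37600 J, ΔU = 5360 J.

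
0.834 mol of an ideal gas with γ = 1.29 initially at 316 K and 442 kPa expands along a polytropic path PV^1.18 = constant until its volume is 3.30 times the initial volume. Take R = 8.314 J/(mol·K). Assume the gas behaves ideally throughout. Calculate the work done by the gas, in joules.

2350 J

V₁ = nRT₁/P₁ = 0.834×8.314×316/442 = 4.96 L.
Polytropic n=1.18: T₂ = T₁(V₁/V₂)^(n−1) = 316×(0.303)^0.18 = 255 K; P₂ = P₁(V₁/V₂)^n = 108 kPa.
W = (P₁V₁−P₂V₂)/(n−1) = (442×4.96−108×16.4)/0.18 = 2350 J.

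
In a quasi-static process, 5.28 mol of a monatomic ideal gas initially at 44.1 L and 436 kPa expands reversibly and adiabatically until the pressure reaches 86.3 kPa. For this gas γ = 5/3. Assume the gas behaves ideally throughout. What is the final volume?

T₁ = P₁V₁/(nR) = 436×44.1/(5.28×8.314) = 438 K.
Adiabatic: T₂/T₁ = (P₂/P₁)^((γ−1)/γ) ⇒ T₂ = 438×(0.198)^0.400 = 229 K; V₂ = 117 L.

117 L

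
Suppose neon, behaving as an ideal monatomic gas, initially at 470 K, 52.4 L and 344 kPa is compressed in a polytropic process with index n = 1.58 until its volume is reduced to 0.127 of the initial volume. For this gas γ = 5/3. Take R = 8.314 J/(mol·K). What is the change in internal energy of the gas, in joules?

62500 J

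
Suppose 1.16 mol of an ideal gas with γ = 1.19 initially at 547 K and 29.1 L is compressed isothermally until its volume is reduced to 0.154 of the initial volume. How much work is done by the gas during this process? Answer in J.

-9870 J

P₁ = nRT₁/V₁ = 1.16×8.314×547/29.1 = 181 kPa.
Isothermal: T stays 547 K; PV = const ⇒ V₂ = 4.48 L, P₂ = 1180 kPa.
W = nRT ln(V₂/V₁) = 1.16×8.314×547×ln(0.154) = -9870 J.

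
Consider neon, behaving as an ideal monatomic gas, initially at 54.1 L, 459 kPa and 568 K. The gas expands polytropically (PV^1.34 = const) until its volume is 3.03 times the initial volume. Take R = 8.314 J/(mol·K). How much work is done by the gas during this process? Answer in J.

n = P₁V₁/(RT₁) = 459×54.1/(8.314×568) = 5.26 mol.
Polytropic n=1.34: T₂ = T₁(V₁/V₂)^(n−1) = 568×(0.330)^0.34 = 390 K; P₂ = P₁(V₁/V₂)^n = 104 kPa.
W = (P₁V₁−P₂V₂)/(n−1) = (459×54.1−104×164)/0.34 = 22900 J.

22900 J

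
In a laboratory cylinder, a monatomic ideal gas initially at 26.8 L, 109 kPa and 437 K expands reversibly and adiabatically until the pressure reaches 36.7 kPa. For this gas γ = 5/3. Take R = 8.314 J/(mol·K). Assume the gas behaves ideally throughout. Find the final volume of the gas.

51.5 L

Adiabatic: T₂/T₁ = (P₂/P₁)^((γ−1)/γ) ⇒ T₂ = 437×(0.337)^0.400 = 283 K; V₂ = 51.5 L.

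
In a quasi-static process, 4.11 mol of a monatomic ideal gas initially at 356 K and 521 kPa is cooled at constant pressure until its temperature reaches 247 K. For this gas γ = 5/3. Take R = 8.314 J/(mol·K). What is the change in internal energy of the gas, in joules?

-5590 J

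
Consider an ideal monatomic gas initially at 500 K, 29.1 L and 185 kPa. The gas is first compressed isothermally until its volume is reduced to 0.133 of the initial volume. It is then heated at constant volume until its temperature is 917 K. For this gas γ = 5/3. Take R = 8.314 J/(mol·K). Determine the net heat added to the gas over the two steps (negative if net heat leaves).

n = P₁V₁/(RT₁) = 185×29.1/(8.314×500) = 1.30 mol.
Step 1 — Isothermal: T stays 500 K; PV = const ⇒ V₂ = 3.87 L, P₂ = 1390 kPa.
ΔU = 0 (ideal gas, T constant).
W = nRT ln(V₂/V₁) = 1.30×8.314×500×ln(0.133) = -10900 J.
Q = ΔU + W = -10900 J.
State after step 1: P = 1390 kPa, V = 3.87 L, T = 500 K.
Step 2 — Isochoric: V stays 3.87 L; P/T = const ⇒ T₂ = 917 K, P₂ = 2550 kPa.
W = 0 (no volume change).
ΔU = nCvΔT = 1.30×12.5×(917−500) = 6730 J.
Q = ΔU = 6730 J.
Net over both steps: W = -10900 J, Q = -4130 J, ΔU = 6730 J.

-4130 J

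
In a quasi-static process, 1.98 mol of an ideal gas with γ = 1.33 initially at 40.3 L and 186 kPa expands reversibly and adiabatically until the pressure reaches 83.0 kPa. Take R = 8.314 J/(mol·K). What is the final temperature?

T₁ = P₁V₁/(nR) = 186×40.3/(1.98×8.314) = 455 K.
Adiabatic: T₂/T₁ = (P₂/P₁)^((γ−1)/γ) ⇒ T₂ = 455×(0.446)^0.248 = 373 K; V₂ = 73.9 L.

373 K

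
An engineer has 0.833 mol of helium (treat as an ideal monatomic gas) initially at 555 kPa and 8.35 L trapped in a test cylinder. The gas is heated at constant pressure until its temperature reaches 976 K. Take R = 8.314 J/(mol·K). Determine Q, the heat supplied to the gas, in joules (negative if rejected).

5310 J

T₁ = P₁V₁/(nR) = 555×8.35/(0.833×8.314) = 669 K.
Isobaric: P stays 555 kPa; V/T = const ⇒ T₂ = 976 K, V₂ = 12.2 L.
W = PΔV = 555×(12.2−8.35) kPa·L = 2130 J.
ΔU = nCvΔT = 0.833×12.5×(976−669) = 3190 J.
Q = ΔU + W = nCpΔT = 5310 J.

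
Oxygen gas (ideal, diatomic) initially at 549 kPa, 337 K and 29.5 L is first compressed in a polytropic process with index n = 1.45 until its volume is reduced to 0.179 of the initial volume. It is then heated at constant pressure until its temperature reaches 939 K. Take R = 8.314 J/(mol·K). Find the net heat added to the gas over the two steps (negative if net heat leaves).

40300 J

n = P₁V₁/(RT₁) = 549×29.5/(8.314×337) = 5.78 mol.
Step 1 — Polytropic n=1.45: T₂ = T₁(V₁/V₂)^(n−1) = 337×(5.59)^0.45 = 731 K; P₂ = P₁(V₁/V₂)^n = 6650 kPa.
W = (P₁V₁−P₂V₂)/(n−1) = (549×29.5−6650×5.28)/0.45 = -42100 J.
ΔU = nCvΔT = 5.78×20.8×(731−337) = 47300 J.
Q = ΔU + W = 5260 J.
State after step 1: P = 6650 kPa, V = 5.28 L, T = 731 K.
Step 2 — Isobaric: P stays 6650 kPa; V/T = const ⇒ T₂ = 939 K, V₂ = 6.78 L.
W = PΔV = 6650×(6.78−5.28) kPa·L = 10000 J.
ΔU = nCvΔT = 5.78×20.8×(939−731) = 25000 J.
Q = ΔU + W = nCpΔT = 35000 J.
Net over both steps: W = -32100 J, Q = 40300 J, ΔU = 72300 J.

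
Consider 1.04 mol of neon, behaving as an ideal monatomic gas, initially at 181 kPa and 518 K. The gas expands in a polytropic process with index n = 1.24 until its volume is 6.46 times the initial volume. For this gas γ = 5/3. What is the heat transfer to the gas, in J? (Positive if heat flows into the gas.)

V₁ = nRT₁/P₁ = 1.04×8.314×518/181 = 24.7 L.
Polytropic n=1.24: T₂ = T₁(V₁/V₂)^(n−1) = 518×(0.155)^0.24 = 331 K; P₂ = P₁(V₁/V₂)^n = 17.9 kPa.
W = (P₁V₁−P₂V₂)/(n−1) = (181×24.7−17.9×160)/0.24 = 6740 J.
ΔU = nCvΔT = 1.04×12.5×(331−518) = -2420 J.
Q = ΔU + W = 4310 J.

4310 J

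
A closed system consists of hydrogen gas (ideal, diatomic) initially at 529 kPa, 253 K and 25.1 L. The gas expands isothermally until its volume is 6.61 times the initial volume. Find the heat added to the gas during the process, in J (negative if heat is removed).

25100 J

n = P₁V₁/(RT₁) = 529×25.1/(8.314×253) = 6.31 mol.
Isothermal: T stays 253 K; PV = const ⇒ V₂ = 166 L, P₂ = 80.0 kPa.
ΔU = 0 (ideal gas, T constant).
W = nRT ln(V₂/V₁) = 6.31×8.314×253×ln(6.61) = 25100 J.
Q = ΔU + W = 25100 J.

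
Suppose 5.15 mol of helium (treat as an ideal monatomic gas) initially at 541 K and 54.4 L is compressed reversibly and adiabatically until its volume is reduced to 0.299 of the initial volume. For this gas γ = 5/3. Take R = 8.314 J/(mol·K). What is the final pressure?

3180 kPa

P₁ = nRT₁/V₁ = 5.15×8.314×541/54.4 = 426 kPa.
Adiabatic: TV^(γ−1) = const ⇒ T₂ = 541×(3.34)^0.667 = 1210 K; PV^γ = const ⇒ P₂ = 3180 kPa.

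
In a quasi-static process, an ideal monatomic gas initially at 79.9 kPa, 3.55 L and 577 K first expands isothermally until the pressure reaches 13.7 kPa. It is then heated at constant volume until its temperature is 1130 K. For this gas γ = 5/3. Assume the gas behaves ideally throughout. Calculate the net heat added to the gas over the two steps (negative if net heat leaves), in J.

n = P₁V₁/(RT₁) = 79.9×3.55/(8.314×577) = 0.0591 mol.
Step 1 — Isothermal: T stays 577 K; PV = const ⇒ V₂ = 20.7 L, P₂ = 13.7 kPa.
ΔU = 0 (ideal gas, T constant).
W = nRT ln(V₂/V₁) = 0.0591×8.314×577×ln(5.83) = 500 J.
Q = ΔU + W = 500 J.
State after step 1: P = 13.7 kPa, V = 20.7 L, T = 577 K.
Step 2 — Isochoric: V stays 20.7 L; P/T = const ⇒ T₂ = 1130 K, P₂ = 26.8 kPa.
W = 0 (no volume change).
ΔU = nCvΔT = 0.0591×12.5×(1130−577) = 408 J.
Q = ΔU = 408 J.
Net over both steps: W = 500 J, Q = 908 J, ΔU = 408 J.

908 J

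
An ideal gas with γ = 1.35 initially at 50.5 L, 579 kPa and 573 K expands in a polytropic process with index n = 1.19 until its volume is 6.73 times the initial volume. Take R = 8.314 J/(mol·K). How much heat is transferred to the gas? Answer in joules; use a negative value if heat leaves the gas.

n = P₁V₁/(RT₁) = 579×50.5/(8.314×573) = 6.14 mol.
Polytropic n=1.19: T₂ = T₁(V₁/V₂)^(n−1) = 573×(0.149)^0.19 = 399 K; P₂ = P₁(V₁/V₂)^n = 59.9 kPa.
W = (P₁V₁−P₂V₂)/(n−1) = (579×50.5−59.9×340)/0.19 = 46800 J.
ΔU = nCvΔT = 6.14×23.8×(399−573) = -25400 J.
Q = ΔU + W = 21400 J.

21400 J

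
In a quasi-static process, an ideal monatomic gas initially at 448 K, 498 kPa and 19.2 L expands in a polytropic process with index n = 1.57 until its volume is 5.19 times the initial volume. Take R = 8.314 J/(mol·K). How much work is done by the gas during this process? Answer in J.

10200 J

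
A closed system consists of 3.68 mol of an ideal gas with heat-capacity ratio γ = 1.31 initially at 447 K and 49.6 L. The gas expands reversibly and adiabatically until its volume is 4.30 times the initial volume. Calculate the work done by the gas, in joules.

P₁ = nRT₁/V₁ = 3.68×8.314×447/49.6 = 276 kPa.
Adiabatic: TV^(γ−1) = const ⇒ T₂ = 447×(0.233)^0.310 = 284 K; PV^γ = const ⇒ P₂ = 40.8 kPa.
ΔU = nCvΔT = 3.68×26.8×(284−447) = -16000 J.
Q = 0 for an adiabatic process, so W = −ΔU = 16000 J.

16000 J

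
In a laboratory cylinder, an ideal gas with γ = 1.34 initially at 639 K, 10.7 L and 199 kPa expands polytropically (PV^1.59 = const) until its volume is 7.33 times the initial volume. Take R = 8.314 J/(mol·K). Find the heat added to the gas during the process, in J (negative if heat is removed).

n = P₁V₁/(RT₁) = 199×10.7/(8.314×639) = 0.401 mol.
Polytropic n=1.59: T₂ = T₁(V₁/V₂)^(n−1) = 639×(0.136)^0.59 = 197 K; P₂ = P₁(V₁/V₂)^n = 8.38 kPa.
W = (P₁V₁−P₂V₂)/(n−1) = (199×10.7−8.38×78.4)/0.59 = 2490 J.
ΔU = nCvΔT = 0.401×24.5×(197−639) = -4330 J.
Q = ΔU + W = -1830 J.

-1830 J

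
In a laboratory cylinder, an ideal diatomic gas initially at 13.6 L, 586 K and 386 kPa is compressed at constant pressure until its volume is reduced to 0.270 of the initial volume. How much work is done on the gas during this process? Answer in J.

n = P₁V₁/(RT₁) = 386×13.6/(8.314×586) = 1.08 mol.
Isobaric: P stays 386 kPa; V/T = const ⇒ T₂ = 158 K, V₂ = 3.67 L.
W = PΔV = 386×(3.67−13.6) kPa·L = -3830 J.
Work done on the gas = −W_by = 3830 J.

3830 J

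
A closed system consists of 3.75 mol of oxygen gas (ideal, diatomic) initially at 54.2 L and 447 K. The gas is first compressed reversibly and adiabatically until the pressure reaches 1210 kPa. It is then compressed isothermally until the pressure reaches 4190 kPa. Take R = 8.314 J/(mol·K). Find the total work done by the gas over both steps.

-46300 J

P₁ = nRT₁/V₁ = 3.75×8.314×447/54.2 = 257 kPa.
Step 1 — Adiabatic: T₂/T₁ = (P₂/P₁)^((γ−1)/γ) ⇒ T₂ = 447×(4.71)^0.286 = 696 K; V₂ = 17.9 L.
ΔU = nCvΔT = 3.75×20.8×(696−447) = 19400 J.
Q = 0 for an adiabatic process, so W = −ΔU = -19400 J.
State after step 1: P = 1210 kPa, V = 17.9 L, T = 696 K.
Step 2 — Isothermal: T stays 696 K; PV = const ⇒ V₂ = 5.18 L, P₂ = 4190 kPa.
ΔU = 0 (ideal gas, T constant).
W = nRT ln(V₂/V₁) = 3.75×8.314×696×ln(0.289) = -26900 J.
Q = ΔU + W = -26900 J.
Net over both steps: W = -46300 J, Q = -26900 J, ΔU = 19400 J.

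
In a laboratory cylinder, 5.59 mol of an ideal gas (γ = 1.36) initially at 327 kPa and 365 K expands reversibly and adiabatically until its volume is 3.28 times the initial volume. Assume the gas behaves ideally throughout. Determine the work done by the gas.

16400 J

V₁ = nRT₁/P₁ = 5.59×8.314×365/327 = 51.9 L.
Adiabatic: TV^(γ−1) = const ⇒ T₂ = 365×(0.305)^0.360 = 238 K; PV^γ = const ⇒ P₂ = 65.0 kPa.
ΔU = nCvΔT = 5.59×23.1×(238−365) = -16400 J.
Q = 0 for an adiabatic process, so W = −ΔU = 16400 J.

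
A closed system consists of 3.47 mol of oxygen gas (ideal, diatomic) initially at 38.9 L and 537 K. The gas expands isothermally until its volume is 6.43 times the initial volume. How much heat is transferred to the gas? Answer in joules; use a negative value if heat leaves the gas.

28800 J

P₁ = nRT₁/V₁ = 3.47×8.314×537/38.9 = 398 kPa.
Isothermal: T stays 537 K; PV = const ⇒ V₂ = 250 L, P₂ = 61.9 kPa.
ΔU = 0 (ideal gas, T constant).
W = nRT ln(V₂/V₁) = 3.47×8.314×537×ln(6.43) = 28800 J.
Q = ΔU + W = 28800 J.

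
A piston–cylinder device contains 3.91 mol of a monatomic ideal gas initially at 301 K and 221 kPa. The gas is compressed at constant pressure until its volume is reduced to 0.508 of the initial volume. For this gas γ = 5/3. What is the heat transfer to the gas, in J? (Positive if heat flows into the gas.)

V₁ = nRT₁/P₁ = 3.91×8.314×301/221 = 44.3 L.
Isobaric: P stays 221 kPa; V/T = const ⇒ T₂ = 153 K, V₂ = 22.5 L.
W = PΔV = 221×(22.5−44.3) kPa·L = -4810 J.
ΔU = nCvΔT = 3.91×12.5×(153−301) = -7220 J.
Q = ΔU + W = nCpΔT = -12000 J.

-12000 J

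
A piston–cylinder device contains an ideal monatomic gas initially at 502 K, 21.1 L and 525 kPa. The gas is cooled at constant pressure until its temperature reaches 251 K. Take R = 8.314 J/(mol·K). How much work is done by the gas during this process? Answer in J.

n = P₁V₁/(RT₁) = 525×21.1/(8.314×502) = 2.65 mol.
Isobaric: P stays 525 kPa; V/T = const ⇒ T₂ = 251 K, V₂ = 10.6 L.
W = PΔV = 525×(10.6−21.1) kPa·L = -5540 J.

-5540 J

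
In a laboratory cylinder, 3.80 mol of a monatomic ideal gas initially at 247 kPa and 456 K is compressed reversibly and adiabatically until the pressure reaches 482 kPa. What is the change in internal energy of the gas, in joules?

6630 J

V₁ = nRT₁/P₁ = 3.80×8.314×456/247 = 58.3 L.
Adiabatic: T₂/T₁ = (P₂/P₁)^((γ−1)/γ) ⇒ T₂ = 456×(1.95)^0.400 = 596 K; V₂ = 39.1 L.
For an ideal gas ΔU = nCvΔT with Cv = (3/2)R = 12.5 J/(mol·K).
ΔU = 3.80×12.5×(596−456) = 6630 J.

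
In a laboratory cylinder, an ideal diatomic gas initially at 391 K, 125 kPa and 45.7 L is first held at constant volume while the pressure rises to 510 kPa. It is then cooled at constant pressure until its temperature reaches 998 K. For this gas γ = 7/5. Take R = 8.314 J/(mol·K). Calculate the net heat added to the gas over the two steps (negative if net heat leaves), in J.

13400 J

n = P₁V₁/(RT₁) = 125×45.7/(8.314×391) = 1.76 mol.
Step 1 — Isochoric: V stays 45.7 L; P/T = const ⇒ T₂ = 1600 K, P₂ = 510 kPa.
W = 0 (no volume change).
ΔU = nCvΔT = 1.76×20.8×(1600−391) = 44000 J.
Q = ΔU = 44000 J.
State after step 1: P = 510 kPa, V = 45.7 L, T = 1600 K.
Step 2 — Isobaric: P stays 510 kPa; V/T = const ⇒ T₂ = 998 K, V₂ = 28.6 L.
W = PΔV = 510×(28.6−45.7) kPa·L = -8730 J.
ΔU = nCvΔT = 1.76×20.8×(998−1600) = -21800 J.
Q = ΔU + W = nCpΔT = -30500 J.
Net over both steps: W = -8730 J, Q = 13400 J, ΔU = 22200 J.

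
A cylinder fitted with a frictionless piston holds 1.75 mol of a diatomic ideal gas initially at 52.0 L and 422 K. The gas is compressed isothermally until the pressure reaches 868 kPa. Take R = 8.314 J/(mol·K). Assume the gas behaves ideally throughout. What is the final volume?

7.07 L

P₁ = nRT₁/V₁ = 1.75×8.314×422/52.0 = 118 kPa.
Isothermal: T stays 422 K; PV = const ⇒ V₂ = 7.07 L, P₂ = 868 kPa.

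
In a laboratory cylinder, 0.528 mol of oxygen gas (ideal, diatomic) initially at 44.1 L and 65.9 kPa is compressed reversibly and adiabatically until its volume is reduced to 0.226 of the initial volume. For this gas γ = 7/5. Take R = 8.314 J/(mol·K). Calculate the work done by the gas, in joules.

-5910 J

T₁ = P₁V₁/(nR) = 65.9×44.1/(0.528×8.314) = 662 K.
Adiabatic: TV^(γ−1) = const ⇒ T₂ = 662×(4.42)^0.400 = 1200 K; PV^γ = const ⇒ P₂ = 529 kPa.
ΔU = nCvΔT = 0.528×20.8×(1200−662) = 5910 J.
Q = 0 for an adiabatic process, so W = −ΔU = -5910 J.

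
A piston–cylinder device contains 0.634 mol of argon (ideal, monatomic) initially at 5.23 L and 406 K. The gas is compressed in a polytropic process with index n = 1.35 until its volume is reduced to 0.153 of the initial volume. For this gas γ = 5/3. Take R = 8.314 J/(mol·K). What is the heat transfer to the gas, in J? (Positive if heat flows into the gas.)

P₁ = nRT₁/V₁ = 0.634×8.314×406/5.23 = 409 kPa.
Polytropic n=1.35: T₂ = T₁(V₁/V₂)^(n−1) = 406×(6.54)^0.35 = 783 K; P₂ = P₁(V₁/V₂)^n = 5160 kPa.
W = (P₁V₁−P₂V₂)/(n−1) = (409×5.23−5160×0.800)/0.35 = -5680 J.
ΔU = nCvΔT = 0.634×12.5×(783−406) = 2980 J.
Q = ΔU + W = -2700 J.

-2700 J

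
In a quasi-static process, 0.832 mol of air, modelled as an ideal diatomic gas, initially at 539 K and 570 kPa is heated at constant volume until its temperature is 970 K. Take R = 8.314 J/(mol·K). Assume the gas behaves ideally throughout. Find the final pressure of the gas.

1030 kPa

V₁ = nRT₁/P₁ = 0.832×8.314×539/570 = 6.54 L.
Isochoric: V stays 6.54 L; P/T = const ⇒ T₂ = 970 K, P₂ = 1030 kPa.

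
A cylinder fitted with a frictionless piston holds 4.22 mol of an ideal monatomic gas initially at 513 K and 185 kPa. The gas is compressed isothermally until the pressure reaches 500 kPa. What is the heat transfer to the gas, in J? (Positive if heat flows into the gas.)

V₁ = nRT₁/P₁ = 4.22×8.314×513/185 = 97.3 L.
Isothermal: T stays 513 K; PV = const ⇒ V₂ = 36.0 L, P₂ = 500 kPa.
ΔU = 0 (ideal gas, T constant).
W = nRT ln(V₂/V₁) = 4.22×8.314×513×ln(0.370) = -17900 J.
Q = ΔU + W = -17900 J.

-17900 J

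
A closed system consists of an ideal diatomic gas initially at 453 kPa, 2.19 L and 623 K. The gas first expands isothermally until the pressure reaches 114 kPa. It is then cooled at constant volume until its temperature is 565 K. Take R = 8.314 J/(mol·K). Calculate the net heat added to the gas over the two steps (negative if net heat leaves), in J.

1140 J

n = P₁V₁/(RT₁) = 453×2.19/(8.314×623) = 0.192 mol.
Step 1 — Isothermal: T stays 623 K; PV = const ⇒ V₂ = 8.70 L, P₂ = 114 kPa.
ΔU = 0 (ideal gas, T constant).
W = nRT ln(V₂/V₁) = 0.192×8.314×623×ln(3.97) = 1370 J.
Q = ΔU + W = 1370 J.
State after step 1: P = 114 kPa, V = 8.70 L, T = 623 K.
Step 2 — Isochoric: V stays 8.70 L; P/T = const ⇒ T₂ = 565 K, P₂ = 103 kPa.
W = 0 (no volume change).
ΔU = nCvΔT = 0.192×20.8×(565−623) = -231 J.
Q = ΔU = -231 J.
Net over both steps: W = 1370 J, Q = 1140 J, ΔU = -231 J.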